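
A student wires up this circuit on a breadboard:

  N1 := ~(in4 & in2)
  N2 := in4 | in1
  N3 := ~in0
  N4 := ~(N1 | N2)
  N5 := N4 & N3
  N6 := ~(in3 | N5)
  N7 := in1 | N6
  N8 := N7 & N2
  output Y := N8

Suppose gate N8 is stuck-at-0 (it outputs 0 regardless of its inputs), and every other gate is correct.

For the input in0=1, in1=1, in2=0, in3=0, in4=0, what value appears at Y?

0

Propagate with N8 forced: N1=1, N2=1, N3=0, N4=0, N5=0, N6=1, N7=1, N8=0 [stuck-at-0].
So Y = 0. (Without the fault it would be 1.)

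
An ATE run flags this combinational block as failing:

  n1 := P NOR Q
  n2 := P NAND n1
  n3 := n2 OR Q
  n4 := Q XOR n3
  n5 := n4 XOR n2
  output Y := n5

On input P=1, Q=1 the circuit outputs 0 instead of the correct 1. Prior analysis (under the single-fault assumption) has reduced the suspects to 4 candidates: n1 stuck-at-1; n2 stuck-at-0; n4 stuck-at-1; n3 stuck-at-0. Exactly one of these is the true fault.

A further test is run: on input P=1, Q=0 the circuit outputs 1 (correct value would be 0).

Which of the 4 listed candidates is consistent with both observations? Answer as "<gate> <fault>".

Evaluate each candidate on input P=1, Q=0:
  n1 stuck-at-1: n1=1 [stuck-at-1], n2=0, n3=0, n4=0, n5=0 → 0 — eliminated
  n2 stuck-at-0: n1=0, n2=0 [stuck-at-0], n3=0, n4=0, n5=0 → 0 — eliminated
  n4 stuck-at-1: n1=0, n2=1, n3=1, n4=1 [stuck-at-1], n5=0 → 0 — eliminated
  n3 stuck-at-0: n1=0, n2=1, n3=0 [stuck-at-0], n4=0, n5=1 → 1 — matches
Only n3 stuck-at-0 reproduces the observed 1.

n3 stuck-at-0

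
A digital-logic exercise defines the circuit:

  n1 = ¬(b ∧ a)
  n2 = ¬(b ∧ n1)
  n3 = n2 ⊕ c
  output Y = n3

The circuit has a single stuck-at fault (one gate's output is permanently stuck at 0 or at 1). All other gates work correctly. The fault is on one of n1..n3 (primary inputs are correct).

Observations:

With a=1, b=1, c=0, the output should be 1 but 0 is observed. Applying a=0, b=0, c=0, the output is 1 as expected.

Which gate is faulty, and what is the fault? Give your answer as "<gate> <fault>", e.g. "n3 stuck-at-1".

n1 stuck-at-1

Fault-free values for test 1 (a=1, b=1, c=0): n1=0, n2=1, n3=1, giving Y=1. Observed 0.
Test 1: faults giving observed 0 are {n1 stuck-at-1, n2 stuck-at-0, n3 stuck-at-0}.
Test 2 (a=0, b=0, c=0): fault-free n1=1, n2=1, n3=1 → 1; observed 1. Eliminates n2 stuck-at-0, n3 stuck-at-0.
Only n1 stuck-at-1 is consistent with every test.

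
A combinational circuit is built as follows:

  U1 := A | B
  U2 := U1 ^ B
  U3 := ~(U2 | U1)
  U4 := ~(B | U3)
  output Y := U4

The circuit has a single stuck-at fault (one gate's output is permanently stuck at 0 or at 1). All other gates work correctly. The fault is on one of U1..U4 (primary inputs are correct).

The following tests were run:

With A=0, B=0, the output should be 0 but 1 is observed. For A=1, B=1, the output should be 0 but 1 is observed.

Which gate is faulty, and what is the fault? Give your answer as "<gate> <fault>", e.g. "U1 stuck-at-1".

U4 stuck-at-1

Fault-free values for test 1 (A=0, B=0): U1=0, U2=0, U3=1, U4=0, giving Y=0. Observed 1.
Test 1: faults giving observed 1 are {U1 stuck-at-1, U2 stuck-at-1, U3 stuck-at-0, U4 stuck-at-1}.
Test 2 (A=1, B=1): fault-free U1=1, U2=0, U3=0, U4=0 → 0; observed 1. Eliminates U1 stuck-at-1, U2 stuck-at-1, U3 stuck-at-0.
Only U4 stuck-at-1 is consistent with every test.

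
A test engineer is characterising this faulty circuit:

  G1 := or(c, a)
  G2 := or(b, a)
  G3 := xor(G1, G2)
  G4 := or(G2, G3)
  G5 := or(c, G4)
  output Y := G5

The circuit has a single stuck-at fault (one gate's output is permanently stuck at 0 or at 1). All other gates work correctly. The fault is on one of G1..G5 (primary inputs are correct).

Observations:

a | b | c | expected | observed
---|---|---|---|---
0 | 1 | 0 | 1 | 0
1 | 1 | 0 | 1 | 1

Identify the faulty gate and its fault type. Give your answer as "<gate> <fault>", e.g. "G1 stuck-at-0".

G2 stuck-at-0

Fault-free values for test 1 (a=0, b=1, c=0): G1=0, G2=1, G3=1, G4=1, G5=1, giving Y=1. Observed 0.
Test 1: faults giving observed 0 are {G2 stuck-at-0, G4 stuck-at-0, G5 stuck-at-0}.
Test 2 (a=1, b=1, c=0): fault-free G1=1, G2=1, G3=0, G4=1, G5=1 → 1; observed 1. Eliminates G4 stuck-at-0, G5 stuck-at-0.
Only G2 stuck-at-0 is consistent with every test.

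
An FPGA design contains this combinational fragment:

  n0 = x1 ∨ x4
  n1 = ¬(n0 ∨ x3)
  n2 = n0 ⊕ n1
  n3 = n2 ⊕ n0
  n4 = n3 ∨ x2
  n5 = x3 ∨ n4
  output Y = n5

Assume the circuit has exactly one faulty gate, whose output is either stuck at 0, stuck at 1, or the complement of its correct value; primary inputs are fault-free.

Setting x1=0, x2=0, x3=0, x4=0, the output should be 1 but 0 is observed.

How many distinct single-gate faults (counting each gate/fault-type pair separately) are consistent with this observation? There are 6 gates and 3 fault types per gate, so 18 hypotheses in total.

Fault-free: n0=0, n1=1, n2=1, n3=1, n4=1, n5=1 → 1. Observed 0.
  n0: stuck-at-1, inverted output ✓; others ✗
  n1: stuck-at-0, inverted output ✓; others ✗
  n2: stuck-at-0, inverted output ✓; others ✗
  n3: stuck-at-0, inverted output ✓; others ✗
  n4: stuck-at-0, inverted output ✓; others ✗
  n5: stuck-at-0, inverted output ✓; others ✗
Consistent faults: {n0 stuck-at-1, n0 inverted output, n1 stuck-at-0, n1 inverted output, n2 stuck-at-0, n2 inverted output, n3 stuck-at-0, n3 inverted output, n4 stuck-at-0, n4 inverted output, n5 stuck-at-0, n5 inverted output} — 12 in all.

12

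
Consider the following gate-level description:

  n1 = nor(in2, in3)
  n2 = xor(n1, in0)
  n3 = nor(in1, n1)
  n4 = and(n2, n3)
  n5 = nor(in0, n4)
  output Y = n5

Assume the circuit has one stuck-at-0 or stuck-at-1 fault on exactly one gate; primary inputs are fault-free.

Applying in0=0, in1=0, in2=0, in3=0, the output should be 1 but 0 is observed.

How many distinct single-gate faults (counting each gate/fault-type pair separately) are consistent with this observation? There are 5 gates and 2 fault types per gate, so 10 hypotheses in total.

Fault-free: n1=1, n2=1, n3=0, n4=0, n5=1 → 1. Observed 0.
  n1 stuck-at-0: output 1 ✗
  n1 stuck-at-1: output 1 ✗
  n2 stuck-at-0: output 1 ✗
  n2 stuck-at-1: output 1 ✗
  n3 stuck-at-0: output 1 ✗
  n3 stuck-at-1: output 0 ✓
  n4 stuck-at-0: output 1 ✗
  n4 stuck-at-1: output 0 ✓
  n5 stuck-at-0: output 0 ✓
  n5 stuck-at-1: output 1 ✗
Consistent faults: {n3 stuck-at-1, n4 stuck-at-1, n5 stuck-at-0} — 3 in all.

3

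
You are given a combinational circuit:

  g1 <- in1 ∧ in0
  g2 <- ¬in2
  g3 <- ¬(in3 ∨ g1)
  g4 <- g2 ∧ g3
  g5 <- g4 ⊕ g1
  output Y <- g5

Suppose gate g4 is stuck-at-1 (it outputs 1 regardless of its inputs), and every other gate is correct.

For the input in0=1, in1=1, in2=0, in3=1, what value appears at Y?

0

Propagate with g4 forced: g1=1, g2=1, g3=0, g4=1 [stuck-at-1], g5=0.
So Y = 0. (Without the fault it would be 1.)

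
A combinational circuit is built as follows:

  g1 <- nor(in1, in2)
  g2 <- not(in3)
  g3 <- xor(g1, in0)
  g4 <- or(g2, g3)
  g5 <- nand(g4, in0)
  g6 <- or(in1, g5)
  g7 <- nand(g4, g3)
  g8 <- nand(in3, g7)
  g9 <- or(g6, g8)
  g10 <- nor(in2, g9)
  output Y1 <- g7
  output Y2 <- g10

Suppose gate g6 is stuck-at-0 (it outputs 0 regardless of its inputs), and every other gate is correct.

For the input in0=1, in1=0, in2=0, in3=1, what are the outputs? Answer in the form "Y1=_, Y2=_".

Propagate with g6 forced: g1=1, g2=0, g3=0, g4=0, g5=1, g6=0 [stuck-at-0], g7=1, g8=0, g9=0, g10=1.
So the outputs are Y1=1, Y2=1. (Without the fault they would be Y1=1, Y2=0.)

Y1=1, Y2=1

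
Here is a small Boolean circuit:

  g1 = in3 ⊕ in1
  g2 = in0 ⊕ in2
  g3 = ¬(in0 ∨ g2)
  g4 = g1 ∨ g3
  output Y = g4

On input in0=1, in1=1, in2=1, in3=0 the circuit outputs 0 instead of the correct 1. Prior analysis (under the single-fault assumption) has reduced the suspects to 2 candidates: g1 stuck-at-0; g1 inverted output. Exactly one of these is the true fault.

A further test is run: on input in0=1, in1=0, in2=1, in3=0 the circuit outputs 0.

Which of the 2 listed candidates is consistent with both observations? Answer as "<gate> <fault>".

Evaluate each candidate on input in0=1, in1=0, in2=1, in3=0:
  g1 stuck-at-0: g1=0 [stuck-at-0], g2=0, g3=0, g4=0 → 0 — matches
  g1 inverted output: g1=1 [inverted output], g2=0, g3=0, g4=1 → 1 — eliminated
Only g1 stuck-at-0 reproduces the observed 0.

g1 stuck-at-0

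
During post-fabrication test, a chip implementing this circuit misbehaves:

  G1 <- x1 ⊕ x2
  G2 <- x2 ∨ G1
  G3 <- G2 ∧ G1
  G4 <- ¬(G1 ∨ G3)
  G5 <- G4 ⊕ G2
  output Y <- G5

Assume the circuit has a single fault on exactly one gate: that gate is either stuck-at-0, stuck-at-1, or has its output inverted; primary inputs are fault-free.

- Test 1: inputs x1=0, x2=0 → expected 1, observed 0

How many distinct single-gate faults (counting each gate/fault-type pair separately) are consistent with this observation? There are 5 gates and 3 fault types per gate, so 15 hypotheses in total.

8

Fault-free: G1=0, G2=0, G3=0, G4=1, G5=1 → 1. Observed 0.
  G1: none of the 3 fault types match ✗
  G2: stuck-at-1, inverted output ✓; others ✗
  G3: stuck-at-1, inverted output ✓; others ✗
  G4: stuck-at-0, inverted output ✓; others ✗
  G5: stuck-at-0, inverted output ✓; others ✗
Consistent faults: {G2 stuck-at-1, G2 inverted output, G3 stuck-at-1, G3 inverted output, G4 stuck-at-0, G4 inverted output, G5 stuck-at-0, G5 inverted output} — 8 in all.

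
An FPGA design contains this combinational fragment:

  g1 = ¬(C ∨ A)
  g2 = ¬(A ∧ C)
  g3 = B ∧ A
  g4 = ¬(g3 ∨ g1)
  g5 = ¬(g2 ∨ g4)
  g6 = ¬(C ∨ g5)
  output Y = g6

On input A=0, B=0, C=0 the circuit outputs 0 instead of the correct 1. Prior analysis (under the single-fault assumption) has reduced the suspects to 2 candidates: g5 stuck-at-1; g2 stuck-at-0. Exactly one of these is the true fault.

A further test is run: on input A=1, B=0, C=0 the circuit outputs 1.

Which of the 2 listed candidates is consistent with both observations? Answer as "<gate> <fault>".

g2 stuck-at-0

Evaluate each candidate on input A=1, B=0, C=0:
  g5 stuck-at-1: g1=0, g2=1, g3=0, g4=1, g5=1 [stuck-at-1], g6=0 → 0 — eliminated
  g2 stuck-at-0: g1=0, g2=0 [stuck-at-0], g3=0, g4=1, g5=0, g6=1 → 1 — matches
Only g2 stuck-at-0 reproduces the observed 1.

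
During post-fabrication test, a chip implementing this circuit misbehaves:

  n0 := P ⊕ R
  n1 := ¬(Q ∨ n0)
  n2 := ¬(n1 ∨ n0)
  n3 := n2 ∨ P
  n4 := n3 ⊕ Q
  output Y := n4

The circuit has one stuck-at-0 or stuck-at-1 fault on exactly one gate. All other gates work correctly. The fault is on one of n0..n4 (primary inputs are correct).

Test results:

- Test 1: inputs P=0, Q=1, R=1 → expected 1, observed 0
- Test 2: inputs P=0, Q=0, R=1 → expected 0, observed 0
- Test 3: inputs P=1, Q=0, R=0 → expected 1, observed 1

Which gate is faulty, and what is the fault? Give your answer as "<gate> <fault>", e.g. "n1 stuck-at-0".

n0 stuck-at-0

Fault-free values for test 1 (P=0, Q=1, R=1): n0=1, n1=0, n2=0, n3=0, n4=1, giving Y=1. Observed 0.
Test 1: faults giving observed 0 are {n0 stuck-at-0, n2 stuck-at-1, n3 stuck-at-1, n4 stuck-at-0}.
Test 2 (P=0, Q=0, R=1): fault-free n0=1, n1=0, n2=0, n3=0, n4=0 → 0; observed 0. Eliminates n2 stuck-at-1, n3 stuck-at-1.
Test 3 (P=1, Q=0, R=0): fault-free n0=1, n1=0, n2=0, n3=1, n4=1 → 1; observed 1. Eliminates n4 stuck-at-0.
Only n0 stuck-at-0 is consistent with every test.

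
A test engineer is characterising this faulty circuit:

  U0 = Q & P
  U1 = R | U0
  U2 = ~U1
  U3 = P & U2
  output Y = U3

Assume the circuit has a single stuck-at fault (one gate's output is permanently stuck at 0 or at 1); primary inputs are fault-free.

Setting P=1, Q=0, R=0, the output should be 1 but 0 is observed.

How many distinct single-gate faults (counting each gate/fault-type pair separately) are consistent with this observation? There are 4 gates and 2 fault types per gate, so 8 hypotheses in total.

4

Fault-free: U0=0, U1=0, U2=1, U3=1 → 1. Observed 0.
  U0 stuck-at-0: output 1 ✗
  U0 stuck-at-1: output 0 ✓
  U1 stuck-at-0: output 1 ✗
  U1 stuck-at-1: output 0 ✓
  U2 stuck-at-0: output 0 ✓
  U2 stuck-at-1: output 1 ✗
  U3 stuck-at-0: output 0 ✓
  U3 stuck-at-1: output 1 ✗
Consistent faults: {U0 stuck-at-1, U1 stuck-at-1, U2 stuck-at-0, U3 stuck-at-0} — 4 in all.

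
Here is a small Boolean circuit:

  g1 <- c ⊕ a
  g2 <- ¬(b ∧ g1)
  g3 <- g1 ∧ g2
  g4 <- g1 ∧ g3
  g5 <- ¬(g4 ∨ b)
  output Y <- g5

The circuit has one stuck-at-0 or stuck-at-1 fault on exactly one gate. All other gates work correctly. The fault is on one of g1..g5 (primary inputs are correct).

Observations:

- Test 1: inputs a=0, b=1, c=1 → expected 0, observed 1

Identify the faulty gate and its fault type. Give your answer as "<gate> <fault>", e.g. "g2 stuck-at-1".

Fault-free values for test 1 (a=0, b=1, c=1): g1=1, g2=0, g3=0, g4=0, g5=0, giving Y=0. Observed 1.
Test 1: faults giving observed 1 are {g5 stuck-at-1}.
Only g5 stuck-at-1 is consistent with every test.

g5 stuck-at-1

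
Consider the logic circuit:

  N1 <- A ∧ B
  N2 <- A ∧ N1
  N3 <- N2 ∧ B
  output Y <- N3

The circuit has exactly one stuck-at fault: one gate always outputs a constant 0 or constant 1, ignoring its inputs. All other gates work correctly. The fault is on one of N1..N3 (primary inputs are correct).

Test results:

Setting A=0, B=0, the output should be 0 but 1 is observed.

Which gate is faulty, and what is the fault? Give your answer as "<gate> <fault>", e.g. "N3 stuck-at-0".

N3 stuck-at-1

Fault-free values for test 1 (A=0, B=0): N1=0, N2=0, N3=0, giving Y=0. Observed 1.
Test 1: faults giving observed 1 are {N3 stuck-at-1}.
Only N3 stuck-at-1 is consistent with every test.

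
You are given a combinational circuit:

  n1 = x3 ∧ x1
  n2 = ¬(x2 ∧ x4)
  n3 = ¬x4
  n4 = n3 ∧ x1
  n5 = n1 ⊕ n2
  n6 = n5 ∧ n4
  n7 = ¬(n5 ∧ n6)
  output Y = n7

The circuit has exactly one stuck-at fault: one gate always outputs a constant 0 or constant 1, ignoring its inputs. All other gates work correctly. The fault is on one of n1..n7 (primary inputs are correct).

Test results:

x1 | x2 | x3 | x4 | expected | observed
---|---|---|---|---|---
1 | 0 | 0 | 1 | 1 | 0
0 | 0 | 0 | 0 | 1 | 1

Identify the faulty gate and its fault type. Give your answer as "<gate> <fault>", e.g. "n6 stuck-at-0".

n3 stuck-at-1

Fault-free values for test 1 (x1=1, x2=0, x3=0, x4=1): n1=0, n2=1, n3=0, n4=0, n5=1, n6=0, n7=1, giving Y=1. Observed 0.
Test 1: faults giving observed 0 are {n3 stuck-at-1, n4 stuck-at-1, n6 stuck-at-1, n7 stuck-at-0}.
Test 2 (x1=0, x2=0, x3=0, x4=0): fault-free n1=0, n2=1, n3=1, n4=0, n5=1, n6=0, n7=1 → 1; observed 1. Eliminates n4 stuck-at-1, n6 stuck-at-1, n7 stuck-at-0.
Only n3 stuck-at-1 is consistent with every test.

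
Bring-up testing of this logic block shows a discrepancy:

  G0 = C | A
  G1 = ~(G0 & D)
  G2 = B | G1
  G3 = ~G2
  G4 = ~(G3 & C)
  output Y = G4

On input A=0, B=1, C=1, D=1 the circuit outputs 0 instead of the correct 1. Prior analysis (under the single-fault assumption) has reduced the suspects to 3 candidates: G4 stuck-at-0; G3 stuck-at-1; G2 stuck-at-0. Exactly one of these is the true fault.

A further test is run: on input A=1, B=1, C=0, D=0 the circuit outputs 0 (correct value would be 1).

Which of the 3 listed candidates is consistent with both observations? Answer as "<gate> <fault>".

G4 stuck-at-0

Evaluate each candidate on input A=1, B=1, C=0, D=0:
  G4 stuck-at-0: G0=1, G1=1, G2=1, G3=0, G4=0 [stuck-at-0] → 0 — matches
  G3 stuck-at-1: G0=1, G1=1, G2=1, G3=1 [stuck-at-1], G4=1 → 1 — eliminated
  G2 stuck-at-0: G0=1, G1=1, G2=0 [stuck-at-0], G3=1, G4=1 → 1 — eliminated
Only G4 stuck-at-0 reproduces the observed 0.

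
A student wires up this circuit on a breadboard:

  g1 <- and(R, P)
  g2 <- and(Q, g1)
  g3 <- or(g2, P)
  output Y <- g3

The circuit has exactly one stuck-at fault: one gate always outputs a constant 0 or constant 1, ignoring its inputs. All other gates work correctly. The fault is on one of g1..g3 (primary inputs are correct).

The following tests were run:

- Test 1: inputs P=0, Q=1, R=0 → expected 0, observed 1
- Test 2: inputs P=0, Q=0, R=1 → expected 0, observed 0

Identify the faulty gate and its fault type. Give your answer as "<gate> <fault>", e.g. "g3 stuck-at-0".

g1 stuck-at-1

Fault-free values for test 1 (P=0, Q=1, R=0): g1=0, g2=0, g3=0, giving Y=0. Observed 1.
Test 1: faults giving observed 1 are {g1 stuck-at-1, g2 stuck-at-1, g3 stuck-at-1}.
Test 2 (P=0, Q=0, R=1): fault-free g1=0, g2=0, g3=0 → 0; observed 0. Eliminates g2 stuck-at-1, g3 stuck-at-1.
Only g1 stuck-at-1 is consistent with every test.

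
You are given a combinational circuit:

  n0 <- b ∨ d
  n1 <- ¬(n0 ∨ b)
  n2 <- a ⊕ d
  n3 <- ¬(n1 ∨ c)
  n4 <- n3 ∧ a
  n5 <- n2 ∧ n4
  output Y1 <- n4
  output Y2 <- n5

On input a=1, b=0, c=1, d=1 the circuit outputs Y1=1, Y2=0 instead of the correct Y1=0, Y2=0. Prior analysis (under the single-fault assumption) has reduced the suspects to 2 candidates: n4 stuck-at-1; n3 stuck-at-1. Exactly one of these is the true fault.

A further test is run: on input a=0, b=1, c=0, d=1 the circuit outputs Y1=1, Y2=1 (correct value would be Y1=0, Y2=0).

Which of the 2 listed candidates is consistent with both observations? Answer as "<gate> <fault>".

Evaluate each candidate on input a=0, b=1, c=0, d=1:
  n4 stuck-at-1: n0=1, n1=0, n2=1, n3=1, n4=1 [stuck-at-1], n5=1 → Y1=1, Y2=1 — matches
  n3 stuck-at-1: n0=1, n1=0, n2=1, n3=1 [stuck-at-1], n4=0, n5=0 → Y1=0, Y2=0 — eliminated
Only n4 stuck-at-1 reproduces the observed Y1=1, Y2=1.

n4 stuck-at-1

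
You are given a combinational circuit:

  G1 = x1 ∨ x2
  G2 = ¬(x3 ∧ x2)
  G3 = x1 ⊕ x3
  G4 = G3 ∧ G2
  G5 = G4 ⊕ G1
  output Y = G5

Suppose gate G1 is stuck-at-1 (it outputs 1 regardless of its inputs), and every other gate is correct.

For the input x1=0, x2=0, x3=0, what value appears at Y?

Propagate with G1 forced: G1=1 [stuck-at-1], G2=1, G3=0, G4=0, G5=1.
So Y = 1. (Without the fault it would be 0.)

1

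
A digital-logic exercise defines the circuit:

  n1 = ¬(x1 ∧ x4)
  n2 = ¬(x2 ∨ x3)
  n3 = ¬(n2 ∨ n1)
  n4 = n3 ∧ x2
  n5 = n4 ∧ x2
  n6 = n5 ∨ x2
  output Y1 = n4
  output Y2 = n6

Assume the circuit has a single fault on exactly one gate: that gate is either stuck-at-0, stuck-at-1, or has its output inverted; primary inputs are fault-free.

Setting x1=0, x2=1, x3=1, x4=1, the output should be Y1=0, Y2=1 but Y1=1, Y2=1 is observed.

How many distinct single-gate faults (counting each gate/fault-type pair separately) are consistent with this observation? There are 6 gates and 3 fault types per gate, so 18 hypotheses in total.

6

Fault-free: n1=1, n2=0, n3=0, n4=0, n5=0, n6=1 → Y1=0, Y2=1. Observed Y1=1, Y2=1.
  n1: stuck-at-0, inverted output ✓; others ✗
  n2: none of the 3 fault types match ✗
  n3: stuck-at-1, inverted output ✓; others ✗
  n4: stuck-at-1, inverted output ✓; others ✗
  n5: none of the 3 fault types match ✗
  n6: none of the 3 fault types match ✗
Consistent faults: {n1 stuck-at-0, n1 inverted output, n3 stuck-at-1, n3 inverted output, n4 stuck-at-1, n4 inverted output} — 6 in all.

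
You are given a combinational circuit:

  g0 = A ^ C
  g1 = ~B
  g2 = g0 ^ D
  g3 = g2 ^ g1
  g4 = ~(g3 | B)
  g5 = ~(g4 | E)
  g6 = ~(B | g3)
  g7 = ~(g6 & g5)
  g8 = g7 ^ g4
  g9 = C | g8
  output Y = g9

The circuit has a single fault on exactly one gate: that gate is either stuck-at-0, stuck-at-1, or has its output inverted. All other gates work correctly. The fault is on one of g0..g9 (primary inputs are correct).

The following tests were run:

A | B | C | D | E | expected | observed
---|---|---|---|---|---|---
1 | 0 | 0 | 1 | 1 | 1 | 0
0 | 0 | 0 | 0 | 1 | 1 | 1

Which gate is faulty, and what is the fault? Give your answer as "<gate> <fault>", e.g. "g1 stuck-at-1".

g0 stuck-at-0

Fault-free values for test 1 (A=1, B=0, C=0, D=1, E=1): g0=1, g1=1, g2=0, g3=1, g4=0, g5=0, g6=0, g7=1, g8=1, g9=1, giving Y=1. Observed 0.
Test 1: faults giving observed 0 are {g0 stuck-at-0, g0 inverted output, g1 stuck-at-0, g1 inverted output, g2 stuck-at-1, g2 inverted output, g3 stuck-at-0, g3 inverted output, g4 stuck-at-1, g4 inverted output, g7 stuck-at-0, g7 inverted output, g8 stuck-at-0, g8 inverted output, g9 stuck-at-0, g9 inverted output}.
Test 2 (A=0, B=0, C=0, D=0, E=1): fault-free g0=0, g1=1, g2=0, g3=1, g4=0, g5=0, g6=0, g7=1, g8=1, g9=1 → 1; observed 1. Eliminates g0 inverted output, g1 stuck-at-0, g1 inverted output, g2 stuck-at-1, g2 inverted output, g3 stuck-at-0, g3 inverted output, g4 stuck-at-1, g4 inverted output, g7 stuck-at-0, g7 inverted output, g8 stuck-at-0, g8 inverted output, g9 stuck-at-0, g9 inverted output.
Only g0 stuck-at-0 is consistent with every test.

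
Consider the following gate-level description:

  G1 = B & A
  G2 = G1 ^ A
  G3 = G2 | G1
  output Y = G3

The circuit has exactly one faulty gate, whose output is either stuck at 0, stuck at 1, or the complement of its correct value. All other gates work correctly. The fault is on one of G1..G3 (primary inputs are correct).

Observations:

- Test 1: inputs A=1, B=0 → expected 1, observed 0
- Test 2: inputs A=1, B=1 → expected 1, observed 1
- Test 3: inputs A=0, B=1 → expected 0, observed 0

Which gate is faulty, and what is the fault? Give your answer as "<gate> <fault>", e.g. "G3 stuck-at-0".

Fault-free values for test 1 (A=1, B=0): G1=0, G2=1, G3=1, giving Y=1. Observed 0.
Test 1: faults giving observed 0 are {G2 stuck-at-0, G2 inverted output, G3 stuck-at-0, G3 inverted output}.
Test 2 (A=1, B=1): fault-free G1=1, G2=0, G3=1 → 1; observed 1. Eliminates G3 stuck-at-0, G3 inverted output.
Test 3 (A=0, B=1): fault-free G1=0, G2=0, G3=0 → 0; observed 0. Eliminates G2 inverted output.
Only G2 stuck-at-0 is consistent with every test.

G2 stuck-at-0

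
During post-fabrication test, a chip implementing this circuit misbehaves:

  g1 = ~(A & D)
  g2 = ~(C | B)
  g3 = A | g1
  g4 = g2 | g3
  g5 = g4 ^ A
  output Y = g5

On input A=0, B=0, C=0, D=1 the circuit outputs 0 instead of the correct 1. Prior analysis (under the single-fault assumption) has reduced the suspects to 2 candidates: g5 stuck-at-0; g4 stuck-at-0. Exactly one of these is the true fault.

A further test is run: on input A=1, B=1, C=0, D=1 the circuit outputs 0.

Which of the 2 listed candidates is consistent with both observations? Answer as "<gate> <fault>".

Evaluate each candidate on input A=1, B=1, C=0, D=1:
  g5 stuck-at-0: g1=0, g2=0, g3=1, g4=1, g5=0 [stuck-at-0] → 0 — matches
  g4 stuck-at-0: g1=0, g2=0, g3=1, g4=0 [stuck-at-0], g5=1 → 1 — eliminated
Only g5 stuck-at-0 reproduces the observed 0.

g5 stuck-at-0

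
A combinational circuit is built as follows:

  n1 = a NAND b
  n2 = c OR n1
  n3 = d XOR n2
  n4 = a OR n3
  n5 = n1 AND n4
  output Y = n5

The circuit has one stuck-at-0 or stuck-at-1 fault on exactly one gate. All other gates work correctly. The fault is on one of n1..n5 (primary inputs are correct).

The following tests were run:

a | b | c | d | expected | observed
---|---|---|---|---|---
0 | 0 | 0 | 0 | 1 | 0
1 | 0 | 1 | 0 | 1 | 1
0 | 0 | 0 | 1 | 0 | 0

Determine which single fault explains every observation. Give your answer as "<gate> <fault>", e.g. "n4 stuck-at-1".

Fault-free values for test 1 (a=0, b=0, c=0, d=0): n1=1, n2=1, n3=1, n4=1, n5=1, giving Y=1. Observed 0.
Test 1: faults giving observed 0 are {n1 stuck-at-0, n2 stuck-at-0, n3 stuck-at-0, n4 stuck-at-0, n5 stuck-at-0}.
Test 2 (a=1, b=0, c=1, d=0): fault-free n1=1, n2=1, n3=1, n4=1, n5=1 → 1; observed 1. Eliminates n1 stuck-at-0, n4 stuck-at-0, n5 stuck-at-0.
Test 3 (a=0, b=0, c=0, d=1): fault-free n1=1, n2=1, n3=0, n4=0, n5=0 → 0; observed 0. Eliminates n2 stuck-at-0.
Only n3 stuck-at-0 is consistent with every test.

n3 stuck-at-0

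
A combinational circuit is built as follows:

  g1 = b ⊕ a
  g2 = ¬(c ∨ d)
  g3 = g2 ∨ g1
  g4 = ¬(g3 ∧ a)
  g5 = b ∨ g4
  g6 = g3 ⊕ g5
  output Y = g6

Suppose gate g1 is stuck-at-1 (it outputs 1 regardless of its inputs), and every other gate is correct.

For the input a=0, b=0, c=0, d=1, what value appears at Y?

0

Propagate with g1 forced: g1=1 [stuck-at-1], g2=0, g3=1, g4=1, g5=1, g6=0.
So Y = 0. (Without the fault it would be 1.)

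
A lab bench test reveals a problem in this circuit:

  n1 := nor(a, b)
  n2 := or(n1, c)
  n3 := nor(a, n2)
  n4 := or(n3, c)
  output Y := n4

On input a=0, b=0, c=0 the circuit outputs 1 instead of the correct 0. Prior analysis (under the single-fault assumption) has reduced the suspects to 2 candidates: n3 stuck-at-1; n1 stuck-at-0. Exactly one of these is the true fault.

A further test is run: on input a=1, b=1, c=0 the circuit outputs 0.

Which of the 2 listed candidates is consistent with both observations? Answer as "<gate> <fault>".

n1 stuck-at-0

Evaluate each candidate on input a=1, b=1, c=0:
  n3 stuck-at-1: n1=0, n2=0, n3=1 [stuck-at-1], n4=1 → 1 — eliminated
  n1 stuck-at-0: n1=0 [stuck-at-0], n2=0, n3=0, n4=0 → 0 — matches
Only n1 stuck-at-0 reproduces the observed 0.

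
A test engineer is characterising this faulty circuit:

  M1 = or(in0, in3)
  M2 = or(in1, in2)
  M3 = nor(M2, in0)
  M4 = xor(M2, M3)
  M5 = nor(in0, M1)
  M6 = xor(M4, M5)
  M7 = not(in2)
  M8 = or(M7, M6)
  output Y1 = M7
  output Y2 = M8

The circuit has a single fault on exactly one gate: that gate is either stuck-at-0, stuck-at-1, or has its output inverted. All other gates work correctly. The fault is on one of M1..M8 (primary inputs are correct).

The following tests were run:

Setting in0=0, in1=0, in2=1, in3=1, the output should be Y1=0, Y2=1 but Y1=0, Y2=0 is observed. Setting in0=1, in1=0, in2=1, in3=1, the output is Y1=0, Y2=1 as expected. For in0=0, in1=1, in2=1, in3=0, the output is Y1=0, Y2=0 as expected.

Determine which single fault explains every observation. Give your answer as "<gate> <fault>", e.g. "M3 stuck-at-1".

M1 stuck-at-0

Fault-free values for test 1 (in0=0, in1=0, in2=1, in3=1): M1=1, M2=1, M3=0, M4=1, M5=0, M6=1, M7=0, M8=1, giving Y1=0, Y2=1. Observed Y1=0, Y2=0.
Test 1: faults giving observed Y1=0, Y2=0 are {M1 stuck-at-0, M1 inverted output, M3 stuck-at-1, M3 inverted output, M4 stuck-at-0, M4 inverted output, M5 stuck-at-1, M5 inverted output, M6 stuck-at-0, M6 inverted output, M8 stuck-at-0, M8 inverted output}.
Test 2 (in0=1, in1=0, in2=1, in3=1): fault-free M1=1, M2=1, M3=0, M4=1, M5=0, M6=1, M7=0, M8=1 → Y1=0, Y2=1; observed Y1=0, Y2=1. Eliminates M3 stuck-at-1, M3 inverted output, M4 stuck-at-0, M4 inverted output, M5 stuck-at-1, M5 inverted output, M6 stuck-at-0, M6 inverted output, M8 stuck-at-0, M8 inverted output.
Test 3 (in0=0, in1=1, in2=1, in3=0): fault-free M1=0, M2=1, M3=0, M4=1, M5=1, M6=0, M7=0, M8=0 → Y1=0, Y2=0; observed Y1=0, Y2=0. Eliminates M1 inverted output.
Only M1 stuck-at-0 is consistent with every test.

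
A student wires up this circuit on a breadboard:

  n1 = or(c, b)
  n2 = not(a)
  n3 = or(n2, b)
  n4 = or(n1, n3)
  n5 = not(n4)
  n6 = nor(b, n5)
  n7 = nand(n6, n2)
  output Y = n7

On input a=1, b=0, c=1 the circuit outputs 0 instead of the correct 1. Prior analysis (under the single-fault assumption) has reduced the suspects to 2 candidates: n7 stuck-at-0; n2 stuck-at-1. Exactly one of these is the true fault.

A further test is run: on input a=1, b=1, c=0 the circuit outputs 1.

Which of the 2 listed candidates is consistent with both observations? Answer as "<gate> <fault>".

Evaluate each candidate on input a=1, b=1, c=0:
  n7 stuck-at-0: n1=1, n2=0, n3=1, n4=1, n5=0, n6=0, n7=0 [stuck-at-0] → 0 — eliminated
  n2 stuck-at-1: n1=1, n2=1 [stuck-at-1], n3=1, n4=1, n5=0, n6=0, n7=1 → 1 — matches
Only n2 stuck-at-1 reproduces the observed 1.

n2 stuck-at-1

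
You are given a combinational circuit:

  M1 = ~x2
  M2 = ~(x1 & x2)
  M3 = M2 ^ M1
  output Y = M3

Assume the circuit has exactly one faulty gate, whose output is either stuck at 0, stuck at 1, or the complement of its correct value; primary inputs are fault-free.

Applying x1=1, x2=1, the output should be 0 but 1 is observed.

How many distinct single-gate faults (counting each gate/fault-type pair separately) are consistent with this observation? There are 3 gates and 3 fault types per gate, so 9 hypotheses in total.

6

Fault-free: M1=0, M2=0, M3=0 → 0. Observed 1.
  M1 stuck-at-0: output 0 ✗
  M1 stuck-at-1: output 1 ✓
  M1 inverted output: output 1 ✓
  M2 stuck-at-0: output 0 ✗
  M2 stuck-at-1: output 1 ✓
  M2 inverted output: output 1 ✓
  M3 stuck-at-0: output 0 ✗
  M3 stuck-at-1: output 1 ✓
  M3 inverted output: output 1 ✓
Consistent faults: {M1 stuck-at-1, M1 inverted output, M2 stuck-at-1, M2 inverted output, M3 stuck-at-1, M3 inverted output} — 6 in all.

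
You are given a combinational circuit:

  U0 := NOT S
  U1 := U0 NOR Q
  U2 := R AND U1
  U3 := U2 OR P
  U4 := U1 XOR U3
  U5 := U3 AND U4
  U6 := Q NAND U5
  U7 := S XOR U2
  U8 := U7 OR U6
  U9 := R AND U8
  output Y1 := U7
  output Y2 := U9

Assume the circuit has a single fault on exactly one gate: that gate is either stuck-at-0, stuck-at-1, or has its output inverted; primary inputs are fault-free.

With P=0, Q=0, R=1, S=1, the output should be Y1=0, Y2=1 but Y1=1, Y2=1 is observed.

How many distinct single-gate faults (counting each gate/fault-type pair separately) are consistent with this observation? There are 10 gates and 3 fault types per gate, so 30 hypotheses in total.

8

Fault-free: U0=0, U1=1, U2=1, U3=1, U4=0, U5=0, U6=1, U7=0, U8=1, U9=1 → Y1=0, Y2=1. Observed Y1=1, Y2=1.
  U0: stuck-at-1, inverted output ✓; others ✗
  U1: stuck-at-0, inverted output ✓; others ✗
  U2: stuck-at-0, inverted output ✓; others ✗
  U3: none of the 3 fault types match ✗
  U4: none of the 3 fault types match ✗
  U5: none of the 3 fault types match ✗
  U6: none of the 3 fault types match ✗
  U7: stuck-at-1, inverted output ✓; others ✗
  U8: none of the 3 fault types match ✗
  U9: none of the 3 fault types match ✗
Consistent faults: {U0 stuck-at-1, U0 inverted output, U1 stuck-at-0, U1 inverted output, U2 stuck-at-0, U2 inverted output, U7 stuck-at-1, U7 inverted output} — 8 in all.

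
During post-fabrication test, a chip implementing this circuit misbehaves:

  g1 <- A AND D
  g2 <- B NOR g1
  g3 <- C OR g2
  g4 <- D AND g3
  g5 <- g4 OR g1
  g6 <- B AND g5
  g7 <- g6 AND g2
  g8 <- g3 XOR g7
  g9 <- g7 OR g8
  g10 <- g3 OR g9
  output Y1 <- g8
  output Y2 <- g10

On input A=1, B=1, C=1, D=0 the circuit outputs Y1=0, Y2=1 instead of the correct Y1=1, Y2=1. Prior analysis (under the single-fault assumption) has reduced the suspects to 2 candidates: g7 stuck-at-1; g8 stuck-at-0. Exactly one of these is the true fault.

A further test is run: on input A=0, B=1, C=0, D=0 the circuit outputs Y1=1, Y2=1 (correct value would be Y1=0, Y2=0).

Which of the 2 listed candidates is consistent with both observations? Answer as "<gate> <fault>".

Evaluate each candidate on input A=0, B=1, C=0, D=0:
  g7 stuck-at-1: g1=0, g2=0, g3=0, g4=0, g5=0, g6=0, g7=1 [stuck-at-1], g8=1, g9=1, g10=1 → Y1=1, Y2=1 — matches
  g8 stuck-at-0: g1=0, g2=0, g3=0, g4=0, g5=0, g6=0, g7=0, g8=0 [stuck-at-0], g9=0, g10=0 → Y1=0, Y2=0 — eliminated
Only g7 stuck-at-1 reproduces the observed Y1=1, Y2=1.

g7 stuck-at-1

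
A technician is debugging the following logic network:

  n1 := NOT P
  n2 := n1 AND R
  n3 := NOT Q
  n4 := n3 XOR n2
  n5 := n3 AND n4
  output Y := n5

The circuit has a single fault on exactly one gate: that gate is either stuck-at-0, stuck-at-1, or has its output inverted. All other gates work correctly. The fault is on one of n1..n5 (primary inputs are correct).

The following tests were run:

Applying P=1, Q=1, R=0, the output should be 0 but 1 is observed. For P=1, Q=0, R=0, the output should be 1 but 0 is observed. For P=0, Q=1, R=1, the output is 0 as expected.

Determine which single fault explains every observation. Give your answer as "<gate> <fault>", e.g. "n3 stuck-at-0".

Fault-free values for test 1 (P=1, Q=1, R=0): n1=0, n2=0, n3=0, n4=0, n5=0, giving Y=0. Observed 1.
Test 1: faults giving observed 1 are {n3 stuck-at-1, n3 inverted output, n5 stuck-at-1, n5 inverted output}.
Test 2 (P=1, Q=0, R=0): fault-free n1=0, n2=0, n3=1, n4=1, n5=1 → 1; observed 0. Eliminates n3 stuck-at-1, n5 stuck-at-1.
Test 3 (P=0, Q=1, R=1): fault-free n1=1, n2=1, n3=0, n4=1, n5=0 → 0; observed 0. Eliminates n5 inverted output.
Only n3 inverted output is consistent with every test.

n3 inverted output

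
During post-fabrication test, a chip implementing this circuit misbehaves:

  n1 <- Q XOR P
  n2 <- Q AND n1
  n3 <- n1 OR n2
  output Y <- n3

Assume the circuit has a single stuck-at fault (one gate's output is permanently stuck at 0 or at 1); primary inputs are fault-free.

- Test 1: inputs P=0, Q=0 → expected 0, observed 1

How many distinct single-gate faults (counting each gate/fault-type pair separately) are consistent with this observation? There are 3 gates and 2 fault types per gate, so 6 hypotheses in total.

3

Fault-free: n1=0, n2=0, n3=0 → 0. Observed 1.
  n1 stuck-at-0: output 0 ✗
  n1 stuck-at-1: output 1 ✓
  n2 stuck-at-0: output 0 ✗
  n2 stuck-at-1: output 1 ✓
  n3 stuck-at-0: output 0 ✗
  n3 stuck-at-1: output 1 ✓
Consistent faults: {n1 stuck-at-1, n2 stuck-at-1, n3 stuck-at-1} — 3 in all.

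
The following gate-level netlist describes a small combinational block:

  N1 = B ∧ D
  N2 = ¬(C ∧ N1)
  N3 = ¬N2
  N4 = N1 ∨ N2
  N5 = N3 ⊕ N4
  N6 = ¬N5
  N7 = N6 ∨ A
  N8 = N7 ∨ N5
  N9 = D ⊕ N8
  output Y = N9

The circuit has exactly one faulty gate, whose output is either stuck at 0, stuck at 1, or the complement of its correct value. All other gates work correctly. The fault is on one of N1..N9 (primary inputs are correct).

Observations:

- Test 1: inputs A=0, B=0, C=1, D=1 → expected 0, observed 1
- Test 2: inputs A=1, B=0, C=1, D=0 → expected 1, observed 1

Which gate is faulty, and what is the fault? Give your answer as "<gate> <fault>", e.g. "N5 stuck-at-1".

Fault-free values for test 1 (A=0, B=0, C=1, D=1): N1=0, N2=1, N3=0, N4=1, N5=1, N6=0, N7=0, N8=1, N9=0, giving Y=0. Observed 1.
Test 1: faults giving observed 1 are {N8 stuck-at-0, N8 inverted output, N9 stuck-at-1, N9 inverted output}.
Test 2 (A=1, B=0, C=1, D=0): fault-free N1=0, N2=1, N3=0, N4=1, N5=1, N6=0, N7=1, N8=1, N9=1 → 1; observed 1. Eliminates N8 stuck-at-0, N8 inverted output, N9 inverted output.
Only N9 stuck-at-1 is consistent with every test.

N9 stuck-at-1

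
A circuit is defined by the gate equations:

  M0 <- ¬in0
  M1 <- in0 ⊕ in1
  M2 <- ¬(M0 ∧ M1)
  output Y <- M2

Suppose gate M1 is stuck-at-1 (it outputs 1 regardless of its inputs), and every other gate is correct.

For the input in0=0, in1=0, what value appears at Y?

0

Propagate with M1 forced: M0=1, M1=1 [stuck-at-1], M2=0.
So Y = 0. (Without the fault it would be 1.)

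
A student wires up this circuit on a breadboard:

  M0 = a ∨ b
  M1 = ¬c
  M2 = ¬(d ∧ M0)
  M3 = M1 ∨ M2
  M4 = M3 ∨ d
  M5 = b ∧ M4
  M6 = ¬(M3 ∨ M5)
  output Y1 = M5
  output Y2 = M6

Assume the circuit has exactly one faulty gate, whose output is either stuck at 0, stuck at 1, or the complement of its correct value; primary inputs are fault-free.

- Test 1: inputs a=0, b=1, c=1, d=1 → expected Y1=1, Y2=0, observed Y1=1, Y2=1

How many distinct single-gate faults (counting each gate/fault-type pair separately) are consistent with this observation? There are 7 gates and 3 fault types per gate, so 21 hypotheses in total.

Fault-free: M0=1, M1=0, M2=0, M3=0, M4=1, M5=1, M6=0 → Y1=1, Y2=0. Observed Y1=1, Y2=1.
  M0: none of the 3 fault types match ✗
  M1: none of the 3 fault types match ✗
  M2: none of the 3 fault types match ✗
  M3: none of the 3 fault types match ✗
  M4: none of the 3 fault types match ✗
  M5: none of the 3 fault types match ✗
  M6: stuck-at-1, inverted output ✓; others ✗
Consistent faults: {M6 stuck-at-1, M6 inverted output} — 2 in all.

2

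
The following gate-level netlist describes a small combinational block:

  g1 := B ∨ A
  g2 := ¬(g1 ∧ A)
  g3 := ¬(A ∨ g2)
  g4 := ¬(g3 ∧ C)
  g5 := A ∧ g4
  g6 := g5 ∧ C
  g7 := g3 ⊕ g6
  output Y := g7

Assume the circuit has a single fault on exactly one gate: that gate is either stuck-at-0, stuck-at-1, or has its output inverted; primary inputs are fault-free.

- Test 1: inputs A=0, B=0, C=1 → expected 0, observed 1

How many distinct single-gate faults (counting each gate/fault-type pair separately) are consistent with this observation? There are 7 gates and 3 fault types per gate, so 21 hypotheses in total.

Fault-free: g1=0, g2=1, g3=0, g4=1, g5=0, g6=0, g7=0 → 0. Observed 1.
  g1: none of the 3 fault types match ✗
  g2: stuck-at-0, inverted output ✓; others ✗
  g3: stuck-at-1, inverted output ✓; others ✗
  g4: none of the 3 fault types match ✗
  g5: stuck-at-1, inverted output ✓; others ✗
  g6: stuck-at-1, inverted output ✓; others ✗
  g7: stuck-at-1, inverted output ✓; others ✗
Consistent faults: {g2 stuck-at-0, g2 inverted output, g3 stuck-at-1, g3 inverted output, g5 stuck-at-1, g5 inverted output, g6 stuck-at-1, g6 inverted output, g7 stuck-at-1, g7 inverted output} — 10 in all.

10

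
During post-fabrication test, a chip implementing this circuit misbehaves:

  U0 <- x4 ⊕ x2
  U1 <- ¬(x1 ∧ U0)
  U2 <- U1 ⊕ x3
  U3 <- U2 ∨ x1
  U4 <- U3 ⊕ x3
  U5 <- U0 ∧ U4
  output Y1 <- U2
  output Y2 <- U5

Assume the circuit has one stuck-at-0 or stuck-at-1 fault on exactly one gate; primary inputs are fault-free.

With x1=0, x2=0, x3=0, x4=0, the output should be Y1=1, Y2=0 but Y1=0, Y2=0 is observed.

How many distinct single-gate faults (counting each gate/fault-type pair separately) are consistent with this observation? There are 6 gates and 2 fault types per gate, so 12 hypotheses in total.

Fault-free: U0=0, U1=1, U2=1, U3=1, U4=1, U5=0 → Y1=1, Y2=0. Observed Y1=0, Y2=0.
  U0 stuck-at-0: output Y1=1, Y2=0 ✗
  U0 stuck-at-1: output Y1=1, Y2=1 ✗
  U1 stuck-at-0: output Y1=0, Y2=0 ✓
  U1 stuck-at-1: output Y1=1, Y2=0 ✗
  U2 stuck-at-0: output Y1=0, Y2=0 ✓
  U2 stuck-at-1: output Y1=1, Y2=0 ✗
  U3 stuck-at-0: output Y1=1, Y2=0 ✗
  U3 stuck-at-1: output Y1=1, Y2=0 ✗
  U4 stuck-at-0: output Y1=1, Y2=0 ✗
  U4 stuck-at-1: output Y1=1, Y2=0 ✗
  U5 stuck-at-0: output Y1=1, Y2=0 ✗
  U5 stuck-at-1: output Y1=1, Y2=1 ✗
Consistent faults: {U1 stuck-at-0, U2 stuck-at-0} — 2 in all.

2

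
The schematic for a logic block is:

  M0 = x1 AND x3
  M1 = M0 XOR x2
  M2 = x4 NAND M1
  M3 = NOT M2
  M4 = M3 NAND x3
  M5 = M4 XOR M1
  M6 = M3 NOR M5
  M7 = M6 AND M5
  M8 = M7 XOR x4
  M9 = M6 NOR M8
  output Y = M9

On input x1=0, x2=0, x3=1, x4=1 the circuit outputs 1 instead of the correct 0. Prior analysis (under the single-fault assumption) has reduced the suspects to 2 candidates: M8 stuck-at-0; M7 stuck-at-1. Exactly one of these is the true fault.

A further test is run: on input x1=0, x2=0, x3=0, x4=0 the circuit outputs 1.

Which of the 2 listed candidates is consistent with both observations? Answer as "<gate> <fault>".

Evaluate each candidate on input x1=0, x2=0, x3=0, x4=0:
  M8 stuck-at-0: M0=0, M1=0, M2=1, M3=0, M4=1, M5=1, M6=0, M7=0, M8=0 [stuck-at-0], M9=1 → 1 — matches
  M7 stuck-at-1: M0=0, M1=0, M2=1, M3=0, M4=1, M5=1, M6=0, M7=1 [stuck-at-1], M8=1, M9=0 → 0 — eliminated
Only M8 stuck-at-0 reproduces the observed 1.

M8 stuck-at-0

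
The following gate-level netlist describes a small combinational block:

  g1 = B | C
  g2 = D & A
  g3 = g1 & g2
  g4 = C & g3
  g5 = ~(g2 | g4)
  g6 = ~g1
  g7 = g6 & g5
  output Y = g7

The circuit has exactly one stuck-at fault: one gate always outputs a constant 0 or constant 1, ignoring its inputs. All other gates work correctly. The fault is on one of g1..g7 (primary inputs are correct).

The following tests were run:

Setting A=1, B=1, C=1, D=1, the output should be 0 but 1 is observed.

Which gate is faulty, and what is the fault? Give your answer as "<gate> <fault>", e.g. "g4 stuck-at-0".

g7 stuck-at-1

Fault-free values for test 1 (A=1, B=1, C=1, D=1): g1=1, g2=1, g3=1, g4=1, g5=0, g6=0, g7=0, giving Y=0. Observed 1.
Test 1: faults giving observed 1 are {g7 stuck-at-1}.
Only g7 stuck-at-1 is consistent with every test.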